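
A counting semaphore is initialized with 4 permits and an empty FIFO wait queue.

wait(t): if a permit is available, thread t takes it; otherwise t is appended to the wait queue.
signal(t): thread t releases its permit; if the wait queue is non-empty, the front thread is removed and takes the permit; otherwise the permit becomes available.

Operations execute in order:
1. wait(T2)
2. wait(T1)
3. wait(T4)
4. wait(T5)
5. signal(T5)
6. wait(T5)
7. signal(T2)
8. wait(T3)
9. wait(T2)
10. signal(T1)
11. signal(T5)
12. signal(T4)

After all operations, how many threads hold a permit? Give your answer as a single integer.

Step 1: wait(T2) -> count=3 queue=[] holders={T2}
Step 2: wait(T1) -> count=2 queue=[] holders={T1,T2}
Step 3: wait(T4) -> count=1 queue=[] holders={T1,T2,T4}
Step 4: wait(T5) -> count=0 queue=[] holders={T1,T2,T4,T5}
Step 5: signal(T5) -> count=1 queue=[] holders={T1,T2,T4}
Step 6: wait(T5) -> count=0 queue=[] holders={T1,T2,T4,T5}
Step 7: signal(T2) -> count=1 queue=[] holders={T1,T4,T5}
Step 8: wait(T3) -> count=0 queue=[] holders={T1,T3,T4,T5}
Step 9: wait(T2) -> count=0 queue=[T2] holders={T1,T3,T4,T5}
Step 10: signal(T1) -> count=0 queue=[] holders={T2,T3,T4,T5}
Step 11: signal(T5) -> count=1 queue=[] holders={T2,T3,T4}
Step 12: signal(T4) -> count=2 queue=[] holders={T2,T3}
Final holders: {T2,T3} -> 2 thread(s)

Answer: 2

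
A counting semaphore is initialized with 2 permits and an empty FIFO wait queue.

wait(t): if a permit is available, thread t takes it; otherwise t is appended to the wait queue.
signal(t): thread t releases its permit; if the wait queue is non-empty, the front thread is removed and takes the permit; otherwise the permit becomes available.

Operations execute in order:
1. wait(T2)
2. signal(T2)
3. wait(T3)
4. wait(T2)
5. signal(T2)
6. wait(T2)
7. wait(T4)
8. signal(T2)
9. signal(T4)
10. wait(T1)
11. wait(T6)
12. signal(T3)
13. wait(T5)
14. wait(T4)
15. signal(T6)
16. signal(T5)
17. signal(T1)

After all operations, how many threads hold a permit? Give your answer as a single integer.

Step 1: wait(T2) -> count=1 queue=[] holders={T2}
Step 2: signal(T2) -> count=2 queue=[] holders={none}
Step 3: wait(T3) -> count=1 queue=[] holders={T3}
Step 4: wait(T2) -> count=0 queue=[] holders={T2,T3}
Step 5: signal(T2) -> count=1 queue=[] holders={T3}
Step 6: wait(T2) -> count=0 queue=[] holders={T2,T3}
Step 7: wait(T4) -> count=0 queue=[T4] holders={T2,T3}
Step 8: signal(T2) -> count=0 queue=[] holders={T3,T4}
Step 9: signal(T4) -> count=1 queue=[] holders={T3}
Step 10: wait(T1) -> count=0 queue=[] holders={T1,T3}
Step 11: wait(T6) -> count=0 queue=[T6] holders={T1,T3}
Step 12: signal(T3) -> count=0 queue=[] holders={T1,T6}
Step 13: wait(T5) -> count=0 queue=[T5] holders={T1,T6}
Step 14: wait(T4) -> count=0 queue=[T5,T4] holders={T1,T6}
Step 15: signal(T6) -> count=0 queue=[T4] holders={T1,T5}
Step 16: signal(T5) -> count=0 queue=[] holders={T1,T4}
Step 17: signal(T1) -> count=1 queue=[] holders={T4}
Final holders: {T4} -> 1 thread(s)

Answer: 1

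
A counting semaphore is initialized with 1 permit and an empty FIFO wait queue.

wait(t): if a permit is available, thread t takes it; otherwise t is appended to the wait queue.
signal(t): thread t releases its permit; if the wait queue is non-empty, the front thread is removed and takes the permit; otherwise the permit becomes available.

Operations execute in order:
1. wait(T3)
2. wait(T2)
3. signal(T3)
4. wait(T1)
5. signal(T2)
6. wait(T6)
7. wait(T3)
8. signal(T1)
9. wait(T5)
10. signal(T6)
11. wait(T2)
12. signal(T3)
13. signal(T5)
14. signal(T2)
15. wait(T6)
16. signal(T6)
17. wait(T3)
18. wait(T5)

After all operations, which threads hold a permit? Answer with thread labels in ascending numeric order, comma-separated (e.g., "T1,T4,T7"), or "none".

Step 1: wait(T3) -> count=0 queue=[] holders={T3}
Step 2: wait(T2) -> count=0 queue=[T2] holders={T3}
Step 3: signal(T3) -> count=0 queue=[] holders={T2}
Step 4: wait(T1) -> count=0 queue=[T1] holders={T2}
Step 5: signal(T2) -> count=0 queue=[] holders={T1}
Step 6: wait(T6) -> count=0 queue=[T6] holders={T1}
Step 7: wait(T3) -> count=0 queue=[T6,T3] holders={T1}
Step 8: signal(T1) -> count=0 queue=[T3] holders={T6}
Step 9: wait(T5) -> count=0 queue=[T3,T5] holders={T6}
Step 10: signal(T6) -> count=0 queue=[T5] holders={T3}
Step 11: wait(T2) -> count=0 queue=[T5,T2] holders={T3}
Step 12: signal(T3) -> count=0 queue=[T2] holders={T5}
Step 13: signal(T5) -> count=0 queue=[] holders={T2}
Step 14: signal(T2) -> count=1 queue=[] holders={none}
Step 15: wait(T6) -> count=0 queue=[] holders={T6}
Step 16: signal(T6) -> count=1 queue=[] holders={none}
Step 17: wait(T3) -> count=0 queue=[] holders={T3}
Step 18: wait(T5) -> count=0 queue=[T5] holders={T3}
Final holders: T3

Answer: T3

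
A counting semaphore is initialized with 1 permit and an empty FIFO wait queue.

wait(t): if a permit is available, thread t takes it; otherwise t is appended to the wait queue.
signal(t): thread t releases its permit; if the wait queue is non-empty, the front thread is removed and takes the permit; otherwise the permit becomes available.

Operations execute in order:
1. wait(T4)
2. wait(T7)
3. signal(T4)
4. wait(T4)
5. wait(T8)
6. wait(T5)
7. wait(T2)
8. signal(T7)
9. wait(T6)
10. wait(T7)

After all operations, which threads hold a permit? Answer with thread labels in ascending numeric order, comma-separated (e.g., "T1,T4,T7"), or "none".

Answer: T4

Derivation:
Step 1: wait(T4) -> count=0 queue=[] holders={T4}
Step 2: wait(T7) -> count=0 queue=[T7] holders={T4}
Step 3: signal(T4) -> count=0 queue=[] holders={T7}
Step 4: wait(T4) -> count=0 queue=[T4] holders={T7}
Step 5: wait(T8) -> count=0 queue=[T4,T8] holders={T7}
Step 6: wait(T5) -> count=0 queue=[T4,T8,T5] holders={T7}
Step 7: wait(T2) -> count=0 queue=[T4,T8,T5,T2] holders={T7}
Step 8: signal(T7) -> count=0 queue=[T8,T5,T2] holders={T4}
Step 9: wait(T6) -> count=0 queue=[T8,T5,T2,T6] holders={T4}
Step 10: wait(T7) -> count=0 queue=[T8,T5,T2,T6,T7] holders={T4}
Final holders: T4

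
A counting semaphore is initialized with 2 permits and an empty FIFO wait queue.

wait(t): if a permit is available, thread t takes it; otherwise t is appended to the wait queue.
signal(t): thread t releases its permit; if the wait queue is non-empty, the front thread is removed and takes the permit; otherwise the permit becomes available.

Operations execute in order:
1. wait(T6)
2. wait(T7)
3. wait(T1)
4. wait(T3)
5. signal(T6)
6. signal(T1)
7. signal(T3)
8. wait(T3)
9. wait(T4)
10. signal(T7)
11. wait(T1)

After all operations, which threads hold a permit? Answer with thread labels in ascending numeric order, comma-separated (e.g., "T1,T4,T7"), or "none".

Step 1: wait(T6) -> count=1 queue=[] holders={T6}
Step 2: wait(T7) -> count=0 queue=[] holders={T6,T7}
Step 3: wait(T1) -> count=0 queue=[T1] holders={T6,T7}
Step 4: wait(T3) -> count=0 queue=[T1,T3] holders={T6,T7}
Step 5: signal(T6) -> count=0 queue=[T3] holders={T1,T7}
Step 6: signal(T1) -> count=0 queue=[] holders={T3,T7}
Step 7: signal(T3) -> count=1 queue=[] holders={T7}
Step 8: wait(T3) -> count=0 queue=[] holders={T3,T7}
Step 9: wait(T4) -> count=0 queue=[T4] holders={T3,T7}
Step 10: signal(T7) -> count=0 queue=[] holders={T3,T4}
Step 11: wait(T1) -> count=0 queue=[T1] holders={T3,T4}
Final holders: T3,T4

Answer: T3,T4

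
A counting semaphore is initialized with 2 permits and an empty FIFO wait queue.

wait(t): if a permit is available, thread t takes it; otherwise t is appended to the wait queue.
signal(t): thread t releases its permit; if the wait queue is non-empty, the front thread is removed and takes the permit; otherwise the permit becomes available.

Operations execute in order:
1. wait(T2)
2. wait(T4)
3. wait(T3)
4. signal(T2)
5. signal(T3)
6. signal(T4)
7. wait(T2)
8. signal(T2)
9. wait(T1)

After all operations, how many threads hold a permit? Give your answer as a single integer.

Answer: 1

Derivation:
Step 1: wait(T2) -> count=1 queue=[] holders={T2}
Step 2: wait(T4) -> count=0 queue=[] holders={T2,T4}
Step 3: wait(T3) -> count=0 queue=[T3] holders={T2,T4}
Step 4: signal(T2) -> count=0 queue=[] holders={T3,T4}
Step 5: signal(T3) -> count=1 queue=[] holders={T4}
Step 6: signal(T4) -> count=2 queue=[] holders={none}
Step 7: wait(T2) -> count=1 queue=[] holders={T2}
Step 8: signal(T2) -> count=2 queue=[] holders={none}
Step 9: wait(T1) -> count=1 queue=[] holders={T1}
Final holders: {T1} -> 1 thread(s)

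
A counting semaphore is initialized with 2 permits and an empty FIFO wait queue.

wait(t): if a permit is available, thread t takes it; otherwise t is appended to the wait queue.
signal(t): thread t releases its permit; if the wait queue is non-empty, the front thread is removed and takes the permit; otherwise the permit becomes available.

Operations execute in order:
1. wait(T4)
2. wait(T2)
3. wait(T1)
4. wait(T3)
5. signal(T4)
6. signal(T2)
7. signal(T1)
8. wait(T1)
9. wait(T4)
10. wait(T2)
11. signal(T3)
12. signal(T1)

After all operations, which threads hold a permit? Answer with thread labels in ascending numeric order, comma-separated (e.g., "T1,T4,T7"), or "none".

Answer: T2,T4

Derivation:
Step 1: wait(T4) -> count=1 queue=[] holders={T4}
Step 2: wait(T2) -> count=0 queue=[] holders={T2,T4}
Step 3: wait(T1) -> count=0 queue=[T1] holders={T2,T4}
Step 4: wait(T3) -> count=0 queue=[T1,T3] holders={T2,T4}
Step 5: signal(T4) -> count=0 queue=[T3] holders={T1,T2}
Step 6: signal(T2) -> count=0 queue=[] holders={T1,T3}
Step 7: signal(T1) -> count=1 queue=[] holders={T3}
Step 8: wait(T1) -> count=0 queue=[] holders={T1,T3}
Step 9: wait(T4) -> count=0 queue=[T4] holders={T1,T3}
Step 10: wait(T2) -> count=0 queue=[T4,T2] holders={T1,T3}
Step 11: signal(T3) -> count=0 queue=[T2] holders={T1,T4}
Step 12: signal(T1) -> count=0 queue=[] holders={T2,T4}
Final holders: T2,T4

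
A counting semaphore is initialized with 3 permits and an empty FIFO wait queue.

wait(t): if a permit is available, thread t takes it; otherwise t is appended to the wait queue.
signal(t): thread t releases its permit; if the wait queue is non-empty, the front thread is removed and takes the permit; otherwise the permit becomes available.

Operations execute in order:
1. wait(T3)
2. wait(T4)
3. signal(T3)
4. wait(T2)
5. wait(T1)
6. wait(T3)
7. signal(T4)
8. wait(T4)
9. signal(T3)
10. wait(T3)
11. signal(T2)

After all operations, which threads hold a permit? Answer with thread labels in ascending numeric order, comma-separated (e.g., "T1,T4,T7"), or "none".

Step 1: wait(T3) -> count=2 queue=[] holders={T3}
Step 2: wait(T4) -> count=1 queue=[] holders={T3,T4}
Step 3: signal(T3) -> count=2 queue=[] holders={T4}
Step 4: wait(T2) -> count=1 queue=[] holders={T2,T4}
Step 5: wait(T1) -> count=0 queue=[] holders={T1,T2,T4}
Step 6: wait(T3) -> count=0 queue=[T3] holders={T1,T2,T4}
Step 7: signal(T4) -> count=0 queue=[] holders={T1,T2,T3}
Step 8: wait(T4) -> count=0 queue=[T4] holders={T1,T2,T3}
Step 9: signal(T3) -> count=0 queue=[] holders={T1,T2,T4}
Step 10: wait(T3) -> count=0 queue=[T3] holders={T1,T2,T4}
Step 11: signal(T2) -> count=0 queue=[] holders={T1,T3,T4}
Final holders: T1,T3,T4

Answer: T1,T3,T4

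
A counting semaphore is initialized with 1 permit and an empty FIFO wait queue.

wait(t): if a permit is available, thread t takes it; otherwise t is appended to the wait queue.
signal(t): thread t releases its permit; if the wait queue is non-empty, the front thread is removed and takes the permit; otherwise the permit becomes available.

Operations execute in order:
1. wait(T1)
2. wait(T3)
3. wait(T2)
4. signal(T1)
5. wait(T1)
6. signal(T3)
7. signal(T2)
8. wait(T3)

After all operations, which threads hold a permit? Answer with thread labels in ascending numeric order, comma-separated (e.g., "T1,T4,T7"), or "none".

Step 1: wait(T1) -> count=0 queue=[] holders={T1}
Step 2: wait(T3) -> count=0 queue=[T3] holders={T1}
Step 3: wait(T2) -> count=0 queue=[T3,T2] holders={T1}
Step 4: signal(T1) -> count=0 queue=[T2] holders={T3}
Step 5: wait(T1) -> count=0 queue=[T2,T1] holders={T3}
Step 6: signal(T3) -> count=0 queue=[T1] holders={T2}
Step 7: signal(T2) -> count=0 queue=[] holders={T1}
Step 8: wait(T3) -> count=0 queue=[T3] holders={T1}
Final holders: T1

Answer: T1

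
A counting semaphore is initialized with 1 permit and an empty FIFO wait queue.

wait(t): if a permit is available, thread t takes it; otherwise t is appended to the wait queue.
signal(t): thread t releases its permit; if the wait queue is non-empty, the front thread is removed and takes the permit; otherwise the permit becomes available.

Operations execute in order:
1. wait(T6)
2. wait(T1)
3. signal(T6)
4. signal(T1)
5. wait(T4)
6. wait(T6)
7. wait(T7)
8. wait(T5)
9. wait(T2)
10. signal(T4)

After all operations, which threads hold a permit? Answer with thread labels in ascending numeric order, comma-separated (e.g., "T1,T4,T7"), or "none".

Answer: T6

Derivation:
Step 1: wait(T6) -> count=0 queue=[] holders={T6}
Step 2: wait(T1) -> count=0 queue=[T1] holders={T6}
Step 3: signal(T6) -> count=0 queue=[] holders={T1}
Step 4: signal(T1) -> count=1 queue=[] holders={none}
Step 5: wait(T4) -> count=0 queue=[] holders={T4}
Step 6: wait(T6) -> count=0 queue=[T6] holders={T4}
Step 7: wait(T7) -> count=0 queue=[T6,T7] holders={T4}
Step 8: wait(T5) -> count=0 queue=[T6,T7,T5] holders={T4}
Step 9: wait(T2) -> count=0 queue=[T6,T7,T5,T2] holders={T4}
Step 10: signal(T4) -> count=0 queue=[T7,T5,T2] holders={T6}
Final holders: T6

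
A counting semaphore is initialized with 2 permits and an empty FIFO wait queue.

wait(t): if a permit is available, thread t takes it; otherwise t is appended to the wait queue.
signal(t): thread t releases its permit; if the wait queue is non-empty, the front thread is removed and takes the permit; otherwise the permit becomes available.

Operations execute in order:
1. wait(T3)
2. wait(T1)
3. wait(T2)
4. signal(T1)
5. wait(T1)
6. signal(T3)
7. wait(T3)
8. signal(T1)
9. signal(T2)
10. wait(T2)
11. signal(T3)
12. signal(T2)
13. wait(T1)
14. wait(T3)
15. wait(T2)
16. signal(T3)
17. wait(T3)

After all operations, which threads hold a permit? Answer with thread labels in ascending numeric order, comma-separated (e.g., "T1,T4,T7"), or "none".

Answer: T1,T2

Derivation:
Step 1: wait(T3) -> count=1 queue=[] holders={T3}
Step 2: wait(T1) -> count=0 queue=[] holders={T1,T3}
Step 3: wait(T2) -> count=0 queue=[T2] holders={T1,T3}
Step 4: signal(T1) -> count=0 queue=[] holders={T2,T3}
Step 5: wait(T1) -> count=0 queue=[T1] holders={T2,T3}
Step 6: signal(T3) -> count=0 queue=[] holders={T1,T2}
Step 7: wait(T3) -> count=0 queue=[T3] holders={T1,T2}
Step 8: signal(T1) -> count=0 queue=[] holders={T2,T3}
Step 9: signal(T2) -> count=1 queue=[] holders={T3}
Step 10: wait(T2) -> count=0 queue=[] holders={T2,T3}
Step 11: signal(T3) -> count=1 queue=[] holders={T2}
Step 12: signal(T2) -> count=2 queue=[] holders={none}
Step 13: wait(T1) -> count=1 queue=[] holders={T1}
Step 14: wait(T3) -> count=0 queue=[] holders={T1,T3}
Step 15: wait(T2) -> count=0 queue=[T2] holders={T1,T3}
Step 16: signal(T3) -> count=0 queue=[] holders={T1,T2}
Step 17: wait(T3) -> count=0 queue=[T3] holders={T1,T2}
Final holders: T1,T2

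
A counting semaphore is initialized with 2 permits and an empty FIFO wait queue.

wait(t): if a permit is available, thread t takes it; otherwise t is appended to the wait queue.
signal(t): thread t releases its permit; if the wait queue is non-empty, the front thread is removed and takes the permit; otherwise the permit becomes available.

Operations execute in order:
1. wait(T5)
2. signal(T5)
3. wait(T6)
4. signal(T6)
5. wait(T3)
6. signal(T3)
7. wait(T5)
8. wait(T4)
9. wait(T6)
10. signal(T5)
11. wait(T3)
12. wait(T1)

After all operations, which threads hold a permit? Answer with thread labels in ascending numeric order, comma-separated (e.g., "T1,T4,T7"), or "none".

Answer: T4,T6

Derivation:
Step 1: wait(T5) -> count=1 queue=[] holders={T5}
Step 2: signal(T5) -> count=2 queue=[] holders={none}
Step 3: wait(T6) -> count=1 queue=[] holders={T6}
Step 4: signal(T6) -> count=2 queue=[] holders={none}
Step 5: wait(T3) -> count=1 queue=[] holders={T3}
Step 6: signal(T3) -> count=2 queue=[] holders={none}
Step 7: wait(T5) -> count=1 queue=[] holders={T5}
Step 8: wait(T4) -> count=0 queue=[] holders={T4,T5}
Step 9: wait(T6) -> count=0 queue=[T6] holders={T4,T5}
Step 10: signal(T5) -> count=0 queue=[] holders={T4,T6}
Step 11: wait(T3) -> count=0 queue=[T3] holders={T4,T6}
Step 12: wait(T1) -> count=0 queue=[T3,T1] holders={T4,T6}
Final holders: T4,T6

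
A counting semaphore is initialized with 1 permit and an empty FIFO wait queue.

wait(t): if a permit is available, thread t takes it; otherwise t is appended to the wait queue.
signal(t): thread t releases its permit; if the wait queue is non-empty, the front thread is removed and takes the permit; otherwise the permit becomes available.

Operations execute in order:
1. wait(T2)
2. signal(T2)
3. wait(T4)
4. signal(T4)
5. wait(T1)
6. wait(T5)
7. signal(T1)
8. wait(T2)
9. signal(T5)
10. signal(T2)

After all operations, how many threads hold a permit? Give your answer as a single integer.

Step 1: wait(T2) -> count=0 queue=[] holders={T2}
Step 2: signal(T2) -> count=1 queue=[] holders={none}
Step 3: wait(T4) -> count=0 queue=[] holders={T4}
Step 4: signal(T4) -> count=1 queue=[] holders={none}
Step 5: wait(T1) -> count=0 queue=[] holders={T1}
Step 6: wait(T5) -> count=0 queue=[T5] holders={T1}
Step 7: signal(T1) -> count=0 queue=[] holders={T5}
Step 8: wait(T2) -> count=0 queue=[T2] holders={T5}
Step 9: signal(T5) -> count=0 queue=[] holders={T2}
Step 10: signal(T2) -> count=1 queue=[] holders={none}
Final holders: {none} -> 0 thread(s)

Answer: 0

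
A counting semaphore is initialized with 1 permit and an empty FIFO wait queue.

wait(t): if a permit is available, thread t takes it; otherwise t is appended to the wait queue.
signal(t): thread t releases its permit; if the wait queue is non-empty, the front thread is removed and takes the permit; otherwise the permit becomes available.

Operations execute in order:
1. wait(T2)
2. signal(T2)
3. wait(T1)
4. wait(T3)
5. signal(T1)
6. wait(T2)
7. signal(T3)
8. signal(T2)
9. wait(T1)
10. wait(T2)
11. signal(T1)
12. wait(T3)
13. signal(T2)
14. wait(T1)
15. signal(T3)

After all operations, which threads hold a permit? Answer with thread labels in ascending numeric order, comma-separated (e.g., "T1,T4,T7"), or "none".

Answer: T1

Derivation:
Step 1: wait(T2) -> count=0 queue=[] holders={T2}
Step 2: signal(T2) -> count=1 queue=[] holders={none}
Step 3: wait(T1) -> count=0 queue=[] holders={T1}
Step 4: wait(T3) -> count=0 queue=[T3] holders={T1}
Step 5: signal(T1) -> count=0 queue=[] holders={T3}
Step 6: wait(T2) -> count=0 queue=[T2] holders={T3}
Step 7: signal(T3) -> count=0 queue=[] holders={T2}
Step 8: signal(T2) -> count=1 queue=[] holders={none}
Step 9: wait(T1) -> count=0 queue=[] holders={T1}
Step 10: wait(T2) -> count=0 queue=[T2] holders={T1}
Step 11: signal(T1) -> count=0 queue=[] holders={T2}
Step 12: wait(T3) -> count=0 queue=[T3] holders={T2}
Step 13: signal(T2) -> count=0 queue=[] holders={T3}
Step 14: wait(T1) -> count=0 queue=[T1] holders={T3}
Step 15: signal(T3) -> count=0 queue=[] holders={T1}
Final holders: T1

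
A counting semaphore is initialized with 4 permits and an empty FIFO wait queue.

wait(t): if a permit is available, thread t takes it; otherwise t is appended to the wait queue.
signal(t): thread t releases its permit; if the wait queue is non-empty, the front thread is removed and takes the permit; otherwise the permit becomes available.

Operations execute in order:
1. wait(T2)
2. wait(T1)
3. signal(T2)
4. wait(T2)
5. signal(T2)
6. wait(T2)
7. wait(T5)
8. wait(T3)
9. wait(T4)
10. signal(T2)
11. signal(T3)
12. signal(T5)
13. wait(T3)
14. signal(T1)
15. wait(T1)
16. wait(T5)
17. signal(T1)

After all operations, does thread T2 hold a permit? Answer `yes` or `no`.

Step 1: wait(T2) -> count=3 queue=[] holders={T2}
Step 2: wait(T1) -> count=2 queue=[] holders={T1,T2}
Step 3: signal(T2) -> count=3 queue=[] holders={T1}
Step 4: wait(T2) -> count=2 queue=[] holders={T1,T2}
Step 5: signal(T2) -> count=3 queue=[] holders={T1}
Step 6: wait(T2) -> count=2 queue=[] holders={T1,T2}
Step 7: wait(T5) -> count=1 queue=[] holders={T1,T2,T5}
Step 8: wait(T3) -> count=0 queue=[] holders={T1,T2,T3,T5}
Step 9: wait(T4) -> count=0 queue=[T4] holders={T1,T2,T3,T5}
Step 10: signal(T2) -> count=0 queue=[] holders={T1,T3,T4,T5}
Step 11: signal(T3) -> count=1 queue=[] holders={T1,T4,T5}
Step 12: signal(T5) -> count=2 queue=[] holders={T1,T4}
Step 13: wait(T3) -> count=1 queue=[] holders={T1,T3,T4}
Step 14: signal(T1) -> count=2 queue=[] holders={T3,T4}
Step 15: wait(T1) -> count=1 queue=[] holders={T1,T3,T4}
Step 16: wait(T5) -> count=0 queue=[] holders={T1,T3,T4,T5}
Step 17: signal(T1) -> count=1 queue=[] holders={T3,T4,T5}
Final holders: {T3,T4,T5} -> T2 not in holders

Answer: no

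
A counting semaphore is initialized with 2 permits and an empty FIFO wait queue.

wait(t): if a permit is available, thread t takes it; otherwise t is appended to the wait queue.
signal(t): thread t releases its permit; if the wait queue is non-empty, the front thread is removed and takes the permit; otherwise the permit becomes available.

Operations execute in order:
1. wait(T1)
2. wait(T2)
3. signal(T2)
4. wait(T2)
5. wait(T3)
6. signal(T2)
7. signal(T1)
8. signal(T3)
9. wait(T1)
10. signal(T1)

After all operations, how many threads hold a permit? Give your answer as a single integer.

Answer: 0

Derivation:
Step 1: wait(T1) -> count=1 queue=[] holders={T1}
Step 2: wait(T2) -> count=0 queue=[] holders={T1,T2}
Step 3: signal(T2) -> count=1 queue=[] holders={T1}
Step 4: wait(T2) -> count=0 queue=[] holders={T1,T2}
Step 5: wait(T3) -> count=0 queue=[T3] holders={T1,T2}
Step 6: signal(T2) -> count=0 queue=[] holders={T1,T3}
Step 7: signal(T1) -> count=1 queue=[] holders={T3}
Step 8: signal(T3) -> count=2 queue=[] holders={none}
Step 9: wait(T1) -> count=1 queue=[] holders={T1}
Step 10: signal(T1) -> count=2 queue=[] holders={none}
Final holders: {none} -> 0 thread(s)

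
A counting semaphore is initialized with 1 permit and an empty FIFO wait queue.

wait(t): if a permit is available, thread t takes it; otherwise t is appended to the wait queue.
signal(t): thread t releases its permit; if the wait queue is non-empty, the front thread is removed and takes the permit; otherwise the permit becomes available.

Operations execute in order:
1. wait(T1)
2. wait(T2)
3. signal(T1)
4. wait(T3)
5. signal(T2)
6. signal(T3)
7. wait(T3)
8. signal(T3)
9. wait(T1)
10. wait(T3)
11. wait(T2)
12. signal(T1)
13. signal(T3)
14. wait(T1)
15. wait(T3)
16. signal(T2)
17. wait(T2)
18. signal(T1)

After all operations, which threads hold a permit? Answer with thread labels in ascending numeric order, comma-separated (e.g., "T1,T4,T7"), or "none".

Answer: T3

Derivation:
Step 1: wait(T1) -> count=0 queue=[] holders={T1}
Step 2: wait(T2) -> count=0 queue=[T2] holders={T1}
Step 3: signal(T1) -> count=0 queue=[] holders={T2}
Step 4: wait(T3) -> count=0 queue=[T3] holders={T2}
Step 5: signal(T2) -> count=0 queue=[] holders={T3}
Step 6: signal(T3) -> count=1 queue=[] holders={none}
Step 7: wait(T3) -> count=0 queue=[] holders={T3}
Step 8: signal(T3) -> count=1 queue=[] holders={none}
Step 9: wait(T1) -> count=0 queue=[] holders={T1}
Step 10: wait(T3) -> count=0 queue=[T3] holders={T1}
Step 11: wait(T2) -> count=0 queue=[T3,T2] holders={T1}
Step 12: signal(T1) -> count=0 queue=[T2] holders={T3}
Step 13: signal(T3) -> count=0 queue=[] holders={T2}
Step 14: wait(T1) -> count=0 queue=[T1] holders={T2}
Step 15: wait(T3) -> count=0 queue=[T1,T3] holders={T2}
Step 16: signal(T2) -> count=0 queue=[T3] holders={T1}
Step 17: wait(T2) -> count=0 queue=[T3,T2] holders={T1}
Step 18: signal(T1) -> count=0 queue=[T2] holders={T3}
Final holders: T3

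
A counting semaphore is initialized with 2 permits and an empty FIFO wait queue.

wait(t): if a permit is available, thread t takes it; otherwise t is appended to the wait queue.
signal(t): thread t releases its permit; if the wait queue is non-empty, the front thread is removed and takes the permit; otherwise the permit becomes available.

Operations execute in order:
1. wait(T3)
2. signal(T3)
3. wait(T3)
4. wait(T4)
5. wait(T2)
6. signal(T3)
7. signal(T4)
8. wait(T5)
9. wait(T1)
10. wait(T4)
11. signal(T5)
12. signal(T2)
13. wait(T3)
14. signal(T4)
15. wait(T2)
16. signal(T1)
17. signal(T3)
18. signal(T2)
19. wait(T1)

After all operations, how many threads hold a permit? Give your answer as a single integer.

Step 1: wait(T3) -> count=1 queue=[] holders={T3}
Step 2: signal(T3) -> count=2 queue=[] holders={none}
Step 3: wait(T3) -> count=1 queue=[] holders={T3}
Step 4: wait(T4) -> count=0 queue=[] holders={T3,T4}
Step 5: wait(T2) -> count=0 queue=[T2] holders={T3,T4}
Step 6: signal(T3) -> count=0 queue=[] holders={T2,T4}
Step 7: signal(T4) -> count=1 queue=[] holders={T2}
Step 8: wait(T5) -> count=0 queue=[] holders={T2,T5}
Step 9: wait(T1) -> count=0 queue=[T1] holders={T2,T5}
Step 10: wait(T4) -> count=0 queue=[T1,T4] holders={T2,T5}
Step 11: signal(T5) -> count=0 queue=[T4] holders={T1,T2}
Step 12: signal(T2) -> count=0 queue=[] holders={T1,T4}
Step 13: wait(T3) -> count=0 queue=[T3] holders={T1,T4}
Step 14: signal(T4) -> count=0 queue=[] holders={T1,T3}
Step 15: wait(T2) -> count=0 queue=[T2] holders={T1,T3}
Step 16: signal(T1) -> count=0 queue=[] holders={T2,T3}
Step 17: signal(T3) -> count=1 queue=[] holders={T2}
Step 18: signal(T2) -> count=2 queue=[] holders={none}
Step 19: wait(T1) -> count=1 queue=[] holders={T1}
Final holders: {T1} -> 1 thread(s)

Answer: 1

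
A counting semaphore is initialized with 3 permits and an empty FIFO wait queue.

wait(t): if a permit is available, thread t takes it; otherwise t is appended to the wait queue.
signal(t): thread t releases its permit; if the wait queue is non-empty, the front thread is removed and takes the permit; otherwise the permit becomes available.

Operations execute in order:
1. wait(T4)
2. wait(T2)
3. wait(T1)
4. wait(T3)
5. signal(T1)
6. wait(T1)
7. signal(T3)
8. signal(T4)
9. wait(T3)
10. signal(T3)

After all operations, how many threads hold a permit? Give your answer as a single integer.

Answer: 2

Derivation:
Step 1: wait(T4) -> count=2 queue=[] holders={T4}
Step 2: wait(T2) -> count=1 queue=[] holders={T2,T4}
Step 3: wait(T1) -> count=0 queue=[] holders={T1,T2,T4}
Step 4: wait(T3) -> count=0 queue=[T3] holders={T1,T2,T4}
Step 5: signal(T1) -> count=0 queue=[] holders={T2,T3,T4}
Step 6: wait(T1) -> count=0 queue=[T1] holders={T2,T3,T4}
Step 7: signal(T3) -> count=0 queue=[] holders={T1,T2,T4}
Step 8: signal(T4) -> count=1 queue=[] holders={T1,T2}
Step 9: wait(T3) -> count=0 queue=[] holders={T1,T2,T3}
Step 10: signal(T3) -> count=1 queue=[] holders={T1,T2}
Final holders: {T1,T2} -> 2 thread(s)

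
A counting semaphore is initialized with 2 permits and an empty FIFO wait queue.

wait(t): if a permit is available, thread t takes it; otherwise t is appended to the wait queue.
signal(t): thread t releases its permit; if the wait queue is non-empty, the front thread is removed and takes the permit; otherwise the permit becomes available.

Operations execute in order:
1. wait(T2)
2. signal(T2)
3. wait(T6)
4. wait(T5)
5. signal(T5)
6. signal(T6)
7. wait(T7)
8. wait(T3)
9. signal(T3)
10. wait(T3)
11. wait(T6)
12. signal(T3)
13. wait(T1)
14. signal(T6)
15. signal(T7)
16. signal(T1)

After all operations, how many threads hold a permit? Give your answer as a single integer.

Step 1: wait(T2) -> count=1 queue=[] holders={T2}
Step 2: signal(T2) -> count=2 queue=[] holders={none}
Step 3: wait(T6) -> count=1 queue=[] holders={T6}
Step 4: wait(T5) -> count=0 queue=[] holders={T5,T6}
Step 5: signal(T5) -> count=1 queue=[] holders={T6}
Step 6: signal(T6) -> count=2 queue=[] holders={none}
Step 7: wait(T7) -> count=1 queue=[] holders={T7}
Step 8: wait(T3) -> count=0 queue=[] holders={T3,T7}
Step 9: signal(T3) -> count=1 queue=[] holders={T7}
Step 10: wait(T3) -> count=0 queue=[] holders={T3,T7}
Step 11: wait(T6) -> count=0 queue=[T6] holders={T3,T7}
Step 12: signal(T3) -> count=0 queue=[] holders={T6,T7}
Step 13: wait(T1) -> count=0 queue=[T1] holders={T6,T7}
Step 14: signal(T6) -> count=0 queue=[] holders={T1,T7}
Step 15: signal(T7) -> count=1 queue=[] holders={T1}
Step 16: signal(T1) -> count=2 queue=[] holders={none}
Final holders: {none} -> 0 thread(s)

Answer: 0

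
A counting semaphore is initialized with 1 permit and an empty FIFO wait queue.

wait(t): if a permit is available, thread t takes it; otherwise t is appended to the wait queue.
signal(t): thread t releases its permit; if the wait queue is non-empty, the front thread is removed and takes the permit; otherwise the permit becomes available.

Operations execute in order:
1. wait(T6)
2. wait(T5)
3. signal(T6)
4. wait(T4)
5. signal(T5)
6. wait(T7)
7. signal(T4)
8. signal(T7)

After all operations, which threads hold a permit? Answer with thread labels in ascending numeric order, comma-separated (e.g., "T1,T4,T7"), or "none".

Answer: none

Derivation:
Step 1: wait(T6) -> count=0 queue=[] holders={T6}
Step 2: wait(T5) -> count=0 queue=[T5] holders={T6}
Step 3: signal(T6) -> count=0 queue=[] holders={T5}
Step 4: wait(T4) -> count=0 queue=[T4] holders={T5}
Step 5: signal(T5) -> count=0 queue=[] holders={T4}
Step 6: wait(T7) -> count=0 queue=[T7] holders={T4}
Step 7: signal(T4) -> count=0 queue=[] holders={T7}
Step 8: signal(T7) -> count=1 queue=[] holders={none}
Final holders: none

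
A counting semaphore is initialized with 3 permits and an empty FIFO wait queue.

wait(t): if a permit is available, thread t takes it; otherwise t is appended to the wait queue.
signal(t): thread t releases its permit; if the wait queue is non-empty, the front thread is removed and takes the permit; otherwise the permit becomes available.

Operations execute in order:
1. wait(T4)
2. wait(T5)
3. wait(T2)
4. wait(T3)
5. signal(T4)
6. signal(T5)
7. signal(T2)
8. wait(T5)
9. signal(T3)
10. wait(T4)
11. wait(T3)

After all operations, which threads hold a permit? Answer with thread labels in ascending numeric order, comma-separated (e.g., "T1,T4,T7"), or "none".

Step 1: wait(T4) -> count=2 queue=[] holders={T4}
Step 2: wait(T5) -> count=1 queue=[] holders={T4,T5}
Step 3: wait(T2) -> count=0 queue=[] holders={T2,T4,T5}
Step 4: wait(T3) -> count=0 queue=[T3] holders={T2,T4,T5}
Step 5: signal(T4) -> count=0 queue=[] holders={T2,T3,T5}
Step 6: signal(T5) -> count=1 queue=[] holders={T2,T3}
Step 7: signal(T2) -> count=2 queue=[] holders={T3}
Step 8: wait(T5) -> count=1 queue=[] holders={T3,T5}
Step 9: signal(T3) -> count=2 queue=[] holders={T5}
Step 10: wait(T4) -> count=1 queue=[] holders={T4,T5}
Step 11: wait(T3) -> count=0 queue=[] holders={T3,T4,T5}
Final holders: T3,T4,T5

Answer: T3,T4,T5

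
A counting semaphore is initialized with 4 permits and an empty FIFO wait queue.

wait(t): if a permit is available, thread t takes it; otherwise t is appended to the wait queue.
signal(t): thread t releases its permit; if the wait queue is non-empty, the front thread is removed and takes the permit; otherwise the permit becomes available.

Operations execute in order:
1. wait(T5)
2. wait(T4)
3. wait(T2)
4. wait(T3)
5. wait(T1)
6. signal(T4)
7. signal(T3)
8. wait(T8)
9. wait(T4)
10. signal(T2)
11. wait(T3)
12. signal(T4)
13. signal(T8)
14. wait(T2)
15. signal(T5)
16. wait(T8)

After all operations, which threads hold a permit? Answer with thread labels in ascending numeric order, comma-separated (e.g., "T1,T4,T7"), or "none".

Step 1: wait(T5) -> count=3 queue=[] holders={T5}
Step 2: wait(T4) -> count=2 queue=[] holders={T4,T5}
Step 3: wait(T2) -> count=1 queue=[] holders={T2,T4,T5}
Step 4: wait(T3) -> count=0 queue=[] holders={T2,T3,T4,T5}
Step 5: wait(T1) -> count=0 queue=[T1] holders={T2,T3,T4,T5}
Step 6: signal(T4) -> count=0 queue=[] holders={T1,T2,T3,T5}
Step 7: signal(T3) -> count=1 queue=[] holders={T1,T2,T5}
Step 8: wait(T8) -> count=0 queue=[] holders={T1,T2,T5,T8}
Step 9: wait(T4) -> count=0 queue=[T4] holders={T1,T2,T5,T8}
Step 10: signal(T2) -> count=0 queue=[] holders={T1,T4,T5,T8}
Step 11: wait(T3) -> count=0 queue=[T3] holders={T1,T4,T5,T8}
Step 12: signal(T4) -> count=0 queue=[] holders={T1,T3,T5,T8}
Step 13: signal(T8) -> count=1 queue=[] holders={T1,T3,T5}
Step 14: wait(T2) -> count=0 queue=[] holders={T1,T2,T3,T5}
Step 15: signal(T5) -> count=1 queue=[] holders={T1,T2,T3}
Step 16: wait(T8) -> count=0 queue=[] holders={T1,T2,T3,T8}
Final holders: T1,T2,T3,T8

Answer: T1,T2,T3,T8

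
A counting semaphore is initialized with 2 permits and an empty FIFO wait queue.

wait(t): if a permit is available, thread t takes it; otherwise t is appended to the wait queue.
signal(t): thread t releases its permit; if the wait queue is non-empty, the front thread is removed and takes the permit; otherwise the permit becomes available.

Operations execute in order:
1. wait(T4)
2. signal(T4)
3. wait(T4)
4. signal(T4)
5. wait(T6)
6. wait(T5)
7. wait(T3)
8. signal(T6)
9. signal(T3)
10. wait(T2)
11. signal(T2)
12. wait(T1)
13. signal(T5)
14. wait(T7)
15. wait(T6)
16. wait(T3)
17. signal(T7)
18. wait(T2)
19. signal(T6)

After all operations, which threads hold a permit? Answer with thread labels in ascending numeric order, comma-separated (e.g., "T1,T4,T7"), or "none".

Step 1: wait(T4) -> count=1 queue=[] holders={T4}
Step 2: signal(T4) -> count=2 queue=[] holders={none}
Step 3: wait(T4) -> count=1 queue=[] holders={T4}
Step 4: signal(T4) -> count=2 queue=[] holders={none}
Step 5: wait(T6) -> count=1 queue=[] holders={T6}
Step 6: wait(T5) -> count=0 queue=[] holders={T5,T6}
Step 7: wait(T3) -> count=0 queue=[T3] holders={T5,T6}
Step 8: signal(T6) -> count=0 queue=[] holders={T3,T5}
Step 9: signal(T3) -> count=1 queue=[] holders={T5}
Step 10: wait(T2) -> count=0 queue=[] holders={T2,T5}
Step 11: signal(T2) -> count=1 queue=[] holders={T5}
Step 12: wait(T1) -> count=0 queue=[] holders={T1,T5}
Step 13: signal(T5) -> count=1 queue=[] holders={T1}
Step 14: wait(T7) -> count=0 queue=[] holders={T1,T7}
Step 15: wait(T6) -> count=0 queue=[T6] holders={T1,T7}
Step 16: wait(T3) -> count=0 queue=[T6,T3] holders={T1,T7}
Step 17: signal(T7) -> count=0 queue=[T3] holders={T1,T6}
Step 18: wait(T2) -> count=0 queue=[T3,T2] holders={T1,T6}
Step 19: signal(T6) -> count=0 queue=[T2] holders={T1,T3}
Final holders: T1,T3

Answer: T1,T3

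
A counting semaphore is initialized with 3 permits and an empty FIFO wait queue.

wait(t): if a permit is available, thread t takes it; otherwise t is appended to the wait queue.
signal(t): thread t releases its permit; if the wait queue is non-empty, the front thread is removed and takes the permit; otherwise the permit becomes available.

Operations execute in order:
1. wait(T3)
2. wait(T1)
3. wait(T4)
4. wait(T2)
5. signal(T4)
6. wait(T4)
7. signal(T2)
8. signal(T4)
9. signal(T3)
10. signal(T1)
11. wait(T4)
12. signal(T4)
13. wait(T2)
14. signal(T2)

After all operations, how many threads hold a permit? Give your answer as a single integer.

Answer: 0

Derivation:
Step 1: wait(T3) -> count=2 queue=[] holders={T3}
Step 2: wait(T1) -> count=1 queue=[] holders={T1,T3}
Step 3: wait(T4) -> count=0 queue=[] holders={T1,T3,T4}
Step 4: wait(T2) -> count=0 queue=[T2] holders={T1,T3,T4}
Step 5: signal(T4) -> count=0 queue=[] holders={T1,T2,T3}
Step 6: wait(T4) -> count=0 queue=[T4] holders={T1,T2,T3}
Step 7: signal(T2) -> count=0 queue=[] holders={T1,T3,T4}
Step 8: signal(T4) -> count=1 queue=[] holders={T1,T3}
Step 9: signal(T3) -> count=2 queue=[] holders={T1}
Step 10: signal(T1) -> count=3 queue=[] holders={none}
Step 11: wait(T4) -> count=2 queue=[] holders={T4}
Step 12: signal(T4) -> count=3 queue=[] holders={none}
Step 13: wait(T2) -> count=2 queue=[] holders={T2}
Step 14: signal(T2) -> count=3 queue=[] holders={none}
Final holders: {none} -> 0 thread(s)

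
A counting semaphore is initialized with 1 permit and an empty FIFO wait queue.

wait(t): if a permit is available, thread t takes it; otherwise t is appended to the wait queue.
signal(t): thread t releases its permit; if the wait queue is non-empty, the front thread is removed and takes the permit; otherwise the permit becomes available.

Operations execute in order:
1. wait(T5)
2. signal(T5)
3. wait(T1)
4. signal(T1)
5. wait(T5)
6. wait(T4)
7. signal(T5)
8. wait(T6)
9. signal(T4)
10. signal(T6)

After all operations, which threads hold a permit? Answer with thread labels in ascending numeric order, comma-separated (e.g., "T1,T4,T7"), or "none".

Answer: none

Derivation:
Step 1: wait(T5) -> count=0 queue=[] holders={T5}
Step 2: signal(T5) -> count=1 queue=[] holders={none}
Step 3: wait(T1) -> count=0 queue=[] holders={T1}
Step 4: signal(T1) -> count=1 queue=[] holders={none}
Step 5: wait(T5) -> count=0 queue=[] holders={T5}
Step 6: wait(T4) -> count=0 queue=[T4] holders={T5}
Step 7: signal(T5) -> count=0 queue=[] holders={T4}
Step 8: wait(T6) -> count=0 queue=[T6] holders={T4}
Step 9: signal(T4) -> count=0 queue=[] holders={T6}
Step 10: signal(T6) -> count=1 queue=[] holders={none}
Final holders: none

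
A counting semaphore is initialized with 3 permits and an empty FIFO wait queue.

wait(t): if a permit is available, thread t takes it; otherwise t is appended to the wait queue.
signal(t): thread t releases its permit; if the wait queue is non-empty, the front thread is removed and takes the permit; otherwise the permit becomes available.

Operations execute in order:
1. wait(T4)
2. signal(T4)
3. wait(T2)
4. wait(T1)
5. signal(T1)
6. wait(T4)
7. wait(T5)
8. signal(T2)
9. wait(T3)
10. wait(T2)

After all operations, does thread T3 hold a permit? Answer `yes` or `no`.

Step 1: wait(T4) -> count=2 queue=[] holders={T4}
Step 2: signal(T4) -> count=3 queue=[] holders={none}
Step 3: wait(T2) -> count=2 queue=[] holders={T2}
Step 4: wait(T1) -> count=1 queue=[] holders={T1,T2}
Step 5: signal(T1) -> count=2 queue=[] holders={T2}
Step 6: wait(T4) -> count=1 queue=[] holders={T2,T4}
Step 7: wait(T5) -> count=0 queue=[] holders={T2,T4,T5}
Step 8: signal(T2) -> count=1 queue=[] holders={T4,T5}
Step 9: wait(T3) -> count=0 queue=[] holders={T3,T4,T5}
Step 10: wait(T2) -> count=0 queue=[T2] holders={T3,T4,T5}
Final holders: {T3,T4,T5} -> T3 in holders

Answer: yes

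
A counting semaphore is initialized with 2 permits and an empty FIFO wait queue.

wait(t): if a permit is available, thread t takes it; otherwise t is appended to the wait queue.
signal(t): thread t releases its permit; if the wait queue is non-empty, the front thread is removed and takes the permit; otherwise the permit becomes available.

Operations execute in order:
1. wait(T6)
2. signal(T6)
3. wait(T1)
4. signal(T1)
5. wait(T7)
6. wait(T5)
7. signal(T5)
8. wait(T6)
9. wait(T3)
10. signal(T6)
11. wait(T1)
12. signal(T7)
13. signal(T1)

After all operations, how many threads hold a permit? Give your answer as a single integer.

Answer: 1

Derivation:
Step 1: wait(T6) -> count=1 queue=[] holders={T6}
Step 2: signal(T6) -> count=2 queue=[] holders={none}
Step 3: wait(T1) -> count=1 queue=[] holders={T1}
Step 4: signal(T1) -> count=2 queue=[] holders={none}
Step 5: wait(T7) -> count=1 queue=[] holders={T7}
Step 6: wait(T5) -> count=0 queue=[] holders={T5,T7}
Step 7: signal(T5) -> count=1 queue=[] holders={T7}
Step 8: wait(T6) -> count=0 queue=[] holders={T6,T7}
Step 9: wait(T3) -> count=0 queue=[T3] holders={T6,T7}
Step 10: signal(T6) -> count=0 queue=[] holders={T3,T7}
Step 11: wait(T1) -> count=0 queue=[T1] holders={T3,T7}
Step 12: signal(T7) -> count=0 queue=[] holders={T1,T3}
Step 13: signal(T1) -> count=1 queue=[] holders={T3}
Final holders: {T3} -> 1 thread(s)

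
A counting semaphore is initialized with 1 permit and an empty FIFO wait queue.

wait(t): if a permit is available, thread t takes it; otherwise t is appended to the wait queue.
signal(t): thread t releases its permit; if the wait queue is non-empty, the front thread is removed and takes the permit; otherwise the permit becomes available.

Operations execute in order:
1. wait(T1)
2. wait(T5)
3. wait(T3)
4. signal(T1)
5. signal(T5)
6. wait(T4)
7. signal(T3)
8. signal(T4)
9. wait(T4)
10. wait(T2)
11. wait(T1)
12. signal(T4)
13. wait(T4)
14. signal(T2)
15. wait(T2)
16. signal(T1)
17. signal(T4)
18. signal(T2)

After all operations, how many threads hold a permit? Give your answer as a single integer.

Step 1: wait(T1) -> count=0 queue=[] holders={T1}
Step 2: wait(T5) -> count=0 queue=[T5] holders={T1}
Step 3: wait(T3) -> count=0 queue=[T5,T3] holders={T1}
Step 4: signal(T1) -> count=0 queue=[T3] holders={T5}
Step 5: signal(T5) -> count=0 queue=[] holders={T3}
Step 6: wait(T4) -> count=0 queue=[T4] holders={T3}
Step 7: signal(T3) -> count=0 queue=[] holders={T4}
Step 8: signal(T4) -> count=1 queue=[] holders={none}
Step 9: wait(T4) -> count=0 queue=[] holders={T4}
Step 10: wait(T2) -> count=0 queue=[T2] holders={T4}
Step 11: wait(T1) -> count=0 queue=[T2,T1] holders={T4}
Step 12: signal(T4) -> count=0 queue=[T1] holders={T2}
Step 13: wait(T4) -> count=0 queue=[T1,T4] holders={T2}
Step 14: signal(T2) -> count=0 queue=[T4] holders={T1}
Step 15: wait(T2) -> count=0 queue=[T4,T2] holders={T1}
Step 16: signal(T1) -> count=0 queue=[T2] holders={T4}
Step 17: signal(T4) -> count=0 queue=[] holders={T2}
Step 18: signal(T2) -> count=1 queue=[] holders={none}
Final holders: {none} -> 0 thread(s)

Answer: 0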